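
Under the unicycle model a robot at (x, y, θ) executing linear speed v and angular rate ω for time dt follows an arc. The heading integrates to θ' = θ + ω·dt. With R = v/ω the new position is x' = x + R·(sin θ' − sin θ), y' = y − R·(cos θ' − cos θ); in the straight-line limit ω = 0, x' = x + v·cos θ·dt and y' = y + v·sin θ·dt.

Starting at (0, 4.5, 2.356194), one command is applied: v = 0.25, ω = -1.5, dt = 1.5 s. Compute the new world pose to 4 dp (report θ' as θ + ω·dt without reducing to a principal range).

θ' = 2.3562 + -1.5·1.5 = 0.1062
R = v/ω = 0.25/-1.5 = -0.1667
x' = 0 + -0.1667·(sin 0.1062 − sin 2.3562) = 0.1002
y' = 4.5 − -0.1667·(cos 0.1062 − cos 2.3562) = 4.7836

(0.1002, 4.7836, 0.1062)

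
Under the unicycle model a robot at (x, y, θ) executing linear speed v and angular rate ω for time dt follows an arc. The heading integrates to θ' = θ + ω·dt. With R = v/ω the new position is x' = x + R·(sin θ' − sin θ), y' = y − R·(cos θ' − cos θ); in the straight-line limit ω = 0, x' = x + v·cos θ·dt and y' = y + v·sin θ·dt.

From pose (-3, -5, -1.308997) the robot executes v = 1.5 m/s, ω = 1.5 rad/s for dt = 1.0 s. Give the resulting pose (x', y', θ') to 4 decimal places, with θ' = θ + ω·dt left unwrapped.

θ' = -1.3090 + 1.5·1.0 = 0.1910
R = v/ω = 1.5/1.5 = 1.0000
x' = -3 + 1.0000·(sin 0.1910 − sin -1.3090) = -1.8442
y' = -5 − 1.0000·(cos 0.1910 − cos -1.3090) = -5.7230

(-1.8442, -5.7230, 0.1910)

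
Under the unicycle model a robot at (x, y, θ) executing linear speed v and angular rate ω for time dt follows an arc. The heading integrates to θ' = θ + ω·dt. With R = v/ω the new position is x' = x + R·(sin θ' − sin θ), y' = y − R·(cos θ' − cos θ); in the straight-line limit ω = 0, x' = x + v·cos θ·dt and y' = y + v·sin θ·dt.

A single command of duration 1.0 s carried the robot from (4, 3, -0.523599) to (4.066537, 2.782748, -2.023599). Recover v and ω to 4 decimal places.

v = 0.2500, ω = -1.5000

Δθ = -2.023599 − -0.523599 = -1.500000
ω = Δθ/dt = -1.500000/1.0 = -1.5000
R = −Δy/(cos θ' − cos θ) = -0.1667
v = R·ω = -0.1667·-1.5000 = 0.2500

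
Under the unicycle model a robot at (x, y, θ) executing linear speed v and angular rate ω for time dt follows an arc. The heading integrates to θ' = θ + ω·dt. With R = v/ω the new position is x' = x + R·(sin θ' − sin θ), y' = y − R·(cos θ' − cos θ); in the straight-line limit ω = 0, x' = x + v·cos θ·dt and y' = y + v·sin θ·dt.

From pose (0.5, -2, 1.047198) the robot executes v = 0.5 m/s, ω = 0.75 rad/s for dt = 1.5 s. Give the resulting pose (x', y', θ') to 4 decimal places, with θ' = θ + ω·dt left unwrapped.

θ' = 1.0472 + 0.75·1.5 = 2.1722
R = v/ω = 0.5/0.75 = 0.6667
x' = 0.5 + 0.6667·(sin 2.1722 − sin 1.0472) = 0.4723
y' = -2 − 0.6667·(cos 2.1722 − cos 1.0472) = -1.2895

(0.4723, -1.2895, 2.1722)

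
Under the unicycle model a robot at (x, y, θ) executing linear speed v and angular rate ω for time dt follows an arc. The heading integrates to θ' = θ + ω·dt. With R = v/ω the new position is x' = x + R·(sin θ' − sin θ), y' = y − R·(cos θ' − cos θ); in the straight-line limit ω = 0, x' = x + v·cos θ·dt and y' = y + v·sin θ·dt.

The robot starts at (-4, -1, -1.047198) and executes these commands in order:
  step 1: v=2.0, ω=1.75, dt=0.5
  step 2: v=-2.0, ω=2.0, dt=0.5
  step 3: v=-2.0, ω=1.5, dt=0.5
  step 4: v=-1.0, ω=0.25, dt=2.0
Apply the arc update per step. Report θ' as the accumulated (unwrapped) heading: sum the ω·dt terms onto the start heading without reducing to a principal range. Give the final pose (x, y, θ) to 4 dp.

(-3.9622, -4.6888, 2.0778)

step 1: θ'=-0.1722 (R=1.1429) → pose (-3.2061, -1.5545, -0.1722)
step 2: θ'=0.8278 (R=-1.0000) → pose (-4.1139, -1.8632, 0.8278)
step 3: θ'=1.5778 (R=-1.3333) → pose (-4.4652, -2.7746, 1.5778)
step 4: θ'=2.0778 (R=-4.0000) → pose (-3.9622, -4.6888, 2.0778)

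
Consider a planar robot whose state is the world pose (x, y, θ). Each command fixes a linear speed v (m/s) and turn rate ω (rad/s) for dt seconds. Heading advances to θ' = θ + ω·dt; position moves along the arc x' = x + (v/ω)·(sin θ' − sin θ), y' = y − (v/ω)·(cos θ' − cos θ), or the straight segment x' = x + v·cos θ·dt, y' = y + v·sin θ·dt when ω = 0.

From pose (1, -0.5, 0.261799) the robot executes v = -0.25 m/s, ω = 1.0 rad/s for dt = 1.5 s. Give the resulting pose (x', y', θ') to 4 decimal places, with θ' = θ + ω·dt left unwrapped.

θ' = 0.2618 + 1.0·1.5 = 1.7618
R = v/ω = -0.25/1.0 = -0.2500
x' = 1 + -0.2500·(sin 1.7618 − sin 0.2618) = 0.8193
y' = -0.5 − -0.2500·(cos 1.7618 − cos 0.2618) = -0.7889

(0.8193, -0.7889, 1.7618)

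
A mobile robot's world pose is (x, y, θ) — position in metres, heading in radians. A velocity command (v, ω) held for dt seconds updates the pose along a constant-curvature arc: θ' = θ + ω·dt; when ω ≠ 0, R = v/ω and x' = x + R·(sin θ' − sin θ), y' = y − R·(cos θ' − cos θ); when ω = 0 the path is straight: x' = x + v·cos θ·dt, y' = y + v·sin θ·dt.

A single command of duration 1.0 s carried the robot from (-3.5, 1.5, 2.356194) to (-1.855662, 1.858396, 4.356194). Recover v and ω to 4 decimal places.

v = -2.0000, ω = 2.0000

Δθ = 4.356194 − 2.356194 = 2.000000
ω = Δθ/dt = 2.000000/1.0 = 2.0000
R = Δx/(sin θ' − sin θ) = -1.0000
v = R·ω = -1.0000·2.0000 = -2.0000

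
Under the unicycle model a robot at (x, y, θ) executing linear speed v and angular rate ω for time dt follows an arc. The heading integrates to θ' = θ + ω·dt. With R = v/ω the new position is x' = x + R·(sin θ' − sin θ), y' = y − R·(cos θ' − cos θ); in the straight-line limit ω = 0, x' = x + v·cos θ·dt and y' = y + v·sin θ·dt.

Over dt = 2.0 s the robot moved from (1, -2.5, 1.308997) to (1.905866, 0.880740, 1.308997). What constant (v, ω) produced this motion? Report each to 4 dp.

v = 1.7500, ω = 0.0000

Δθ = 1.308997 − 1.308997 = 0.000000
ω = Δθ/dt = 0.000000/2.0 = 0.0000
ω = 0 → v = (Δx·cos θ + Δy·sin θ)/dt = 1.7500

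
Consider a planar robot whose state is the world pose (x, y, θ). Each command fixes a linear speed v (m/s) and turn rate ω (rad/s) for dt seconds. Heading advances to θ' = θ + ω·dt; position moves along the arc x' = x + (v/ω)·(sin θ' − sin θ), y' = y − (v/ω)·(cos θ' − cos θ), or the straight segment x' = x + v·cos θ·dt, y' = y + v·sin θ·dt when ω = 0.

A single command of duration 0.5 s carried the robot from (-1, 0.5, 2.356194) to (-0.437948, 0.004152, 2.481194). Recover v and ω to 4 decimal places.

Δθ = 2.481194 − 2.356194 = 0.125000
ω = Δθ/dt = 0.125000/0.5 = 0.2500
R = Δx/(sin θ' − sin θ) = -6.0000
v = R·ω = -6.0000·0.2500 = -1.5000

v = -1.5000, ω = 0.2500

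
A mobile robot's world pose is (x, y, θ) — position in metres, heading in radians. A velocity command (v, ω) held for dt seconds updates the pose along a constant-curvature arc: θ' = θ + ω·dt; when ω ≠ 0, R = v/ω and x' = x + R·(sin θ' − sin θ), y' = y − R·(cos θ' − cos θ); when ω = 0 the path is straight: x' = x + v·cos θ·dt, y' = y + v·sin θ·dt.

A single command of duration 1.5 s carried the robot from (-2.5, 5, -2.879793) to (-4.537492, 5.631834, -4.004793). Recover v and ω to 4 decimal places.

v = 1.5000, ω = -0.7500

Δθ = -4.004793 − -2.879793 = -1.125000
ω = Δθ/dt = -1.125000/1.5 = -0.7500
R = Δx/(sin θ' − sin θ) = -2.0000
v = R·ω = -2.0000·-0.7500 = 1.5000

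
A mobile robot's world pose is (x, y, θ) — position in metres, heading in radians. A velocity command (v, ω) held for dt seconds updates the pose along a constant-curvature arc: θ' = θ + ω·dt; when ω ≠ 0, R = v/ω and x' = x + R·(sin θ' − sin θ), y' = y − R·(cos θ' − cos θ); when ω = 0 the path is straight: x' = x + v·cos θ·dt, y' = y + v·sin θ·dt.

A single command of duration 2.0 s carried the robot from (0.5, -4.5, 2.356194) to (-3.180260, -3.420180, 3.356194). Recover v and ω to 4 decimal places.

Δθ = 3.356194 − 2.356194 = 1.000000
ω = Δθ/dt = 1.000000/2.0 = 0.5000
R = Δx/(sin θ' − sin θ) = 4.0000
v = R·ω = 4.0000·0.5000 = 2.0000

v = 2.0000, ω = 0.5000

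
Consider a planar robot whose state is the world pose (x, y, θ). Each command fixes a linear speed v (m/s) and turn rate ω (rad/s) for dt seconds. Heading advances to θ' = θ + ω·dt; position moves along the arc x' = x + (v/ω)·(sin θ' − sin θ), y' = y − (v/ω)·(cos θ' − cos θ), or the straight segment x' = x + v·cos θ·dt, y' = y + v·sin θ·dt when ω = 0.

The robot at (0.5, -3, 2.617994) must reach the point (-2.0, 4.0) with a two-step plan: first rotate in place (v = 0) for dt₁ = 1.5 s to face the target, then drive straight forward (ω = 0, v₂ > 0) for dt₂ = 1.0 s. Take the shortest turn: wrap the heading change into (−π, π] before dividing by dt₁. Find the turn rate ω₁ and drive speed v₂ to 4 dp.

heading to target = atan2(4−-3, -2−0.5) = 1.9138
Δθ = wrap(1.9138 − 2.6180) = -0.7042; ω₁ = Δθ/dt₁ = -0.4694
distance = √((-2−0.5)² + (4−-3)²) = 7.4330; v₂ = distance/dt₂ = 7.4330

ω₁ = -0.4694, v₂ = 7.4330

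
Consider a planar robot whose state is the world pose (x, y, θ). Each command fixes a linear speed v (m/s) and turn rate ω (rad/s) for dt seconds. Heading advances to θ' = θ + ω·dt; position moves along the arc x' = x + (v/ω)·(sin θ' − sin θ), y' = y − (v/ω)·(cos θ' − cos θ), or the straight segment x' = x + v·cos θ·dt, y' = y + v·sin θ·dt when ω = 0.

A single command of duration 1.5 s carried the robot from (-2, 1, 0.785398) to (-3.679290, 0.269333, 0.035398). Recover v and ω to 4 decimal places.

v = -1.2500, ω = -0.5000

Δθ = 0.035398 − 0.785398 = -0.750000
ω = Δθ/dt = -0.750000/1.5 = -0.5000
R = Δx/(sin θ' − sin θ) = 2.5000
v = R·ω = 2.5000·-0.5000 = -1.2500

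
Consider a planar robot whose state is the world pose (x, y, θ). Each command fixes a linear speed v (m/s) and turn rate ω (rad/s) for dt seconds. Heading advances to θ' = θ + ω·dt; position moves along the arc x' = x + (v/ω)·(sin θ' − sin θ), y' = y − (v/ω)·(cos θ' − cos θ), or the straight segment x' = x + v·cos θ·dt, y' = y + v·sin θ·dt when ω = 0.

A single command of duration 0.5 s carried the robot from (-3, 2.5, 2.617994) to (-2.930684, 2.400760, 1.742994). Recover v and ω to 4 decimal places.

Δθ = 1.742994 − 2.617994 = -0.875000
ω = Δθ/dt = -0.875000/0.5 = -1.7500
R = −Δy/(cos θ' − cos θ) = 0.1429
v = R·ω = 0.1429·-1.7500 = -0.2500

v = -0.2500, ω = -1.7500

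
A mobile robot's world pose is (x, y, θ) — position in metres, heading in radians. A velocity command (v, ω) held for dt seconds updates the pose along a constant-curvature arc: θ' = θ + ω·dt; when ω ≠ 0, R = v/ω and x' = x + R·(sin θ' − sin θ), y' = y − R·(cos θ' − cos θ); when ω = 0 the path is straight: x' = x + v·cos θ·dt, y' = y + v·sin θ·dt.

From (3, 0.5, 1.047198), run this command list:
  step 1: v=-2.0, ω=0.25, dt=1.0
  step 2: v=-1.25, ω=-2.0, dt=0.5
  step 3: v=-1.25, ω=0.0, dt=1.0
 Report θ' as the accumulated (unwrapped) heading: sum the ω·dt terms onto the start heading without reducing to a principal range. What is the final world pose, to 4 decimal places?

(0.6118, -2.1332, 0.2972)

step 1: θ'=1.2972 (R=-8.0000) → pose (2.2258, -1.3384, 1.2972)
step 2: θ'=0.2972 (R=0.6250) → pose (1.8070, -1.7671, 0.2972)
step 3: θ'=0.2972 (straight) → pose (0.6118, -2.1332, 0.2972)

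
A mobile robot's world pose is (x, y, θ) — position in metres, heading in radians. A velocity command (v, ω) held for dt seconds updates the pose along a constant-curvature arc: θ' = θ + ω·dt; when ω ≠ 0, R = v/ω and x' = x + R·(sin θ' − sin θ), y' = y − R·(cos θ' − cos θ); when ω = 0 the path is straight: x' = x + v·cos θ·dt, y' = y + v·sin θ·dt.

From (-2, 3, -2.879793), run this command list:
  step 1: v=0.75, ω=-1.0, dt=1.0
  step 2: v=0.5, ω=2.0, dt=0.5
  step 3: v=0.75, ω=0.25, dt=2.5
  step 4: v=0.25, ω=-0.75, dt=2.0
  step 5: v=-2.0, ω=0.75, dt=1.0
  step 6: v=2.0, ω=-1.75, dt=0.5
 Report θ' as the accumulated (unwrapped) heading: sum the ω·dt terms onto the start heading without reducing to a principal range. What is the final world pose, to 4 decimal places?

step 1: θ'=-3.8798 (R=-0.7500) → pose (-2.6988, 3.1697, -3.8798)
step 2: θ'=-2.8798 (R=0.2500) → pose (-2.9318, 3.2262, -2.8798)
step 3: θ'=-2.2548 (R=3.0000) → pose (-4.4805, 2.2242, -2.2548)
step 4: θ'=-3.7548 (R=-0.3333) → pose (-4.9307, 2.1622, -3.7548)
step 5: θ'=-3.0048 (R=-2.6667) → pose (-3.0324, 1.7013, -3.0048)
step 6: θ'=-3.8798 (R=-1.1429) → pose (-3.9573, 1.9881, -3.8798)

(-3.9573, 1.9881, -3.8798)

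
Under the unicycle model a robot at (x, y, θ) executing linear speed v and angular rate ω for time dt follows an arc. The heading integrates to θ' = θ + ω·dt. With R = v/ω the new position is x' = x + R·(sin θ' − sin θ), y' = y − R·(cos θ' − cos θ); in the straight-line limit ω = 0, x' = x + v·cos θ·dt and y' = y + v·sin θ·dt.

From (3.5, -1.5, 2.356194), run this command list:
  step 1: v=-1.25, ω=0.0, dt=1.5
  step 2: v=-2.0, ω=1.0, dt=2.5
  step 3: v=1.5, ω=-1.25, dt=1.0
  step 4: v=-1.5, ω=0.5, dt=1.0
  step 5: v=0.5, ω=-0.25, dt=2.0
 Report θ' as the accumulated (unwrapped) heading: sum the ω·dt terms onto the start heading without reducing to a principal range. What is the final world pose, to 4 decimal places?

(7.9432, -2.0455, 3.6062)

step 1: θ'=2.3562 (straight) → pose (4.8258, -2.8258, 2.3562)
step 2: θ'=4.8562 (R=-2.0000) → pose (8.2194, -1.1250, 4.8562)
step 3: θ'=3.6062 (R=-1.2000) → pose (7.5695, -2.3698, 3.6062)
step 4: θ'=4.1062 (R=-3.0000) → pose (8.6907, -1.3970, 4.1062)
step 5: θ'=3.6062 (R=-2.0000) → pose (7.9432, -2.0455, 3.6062)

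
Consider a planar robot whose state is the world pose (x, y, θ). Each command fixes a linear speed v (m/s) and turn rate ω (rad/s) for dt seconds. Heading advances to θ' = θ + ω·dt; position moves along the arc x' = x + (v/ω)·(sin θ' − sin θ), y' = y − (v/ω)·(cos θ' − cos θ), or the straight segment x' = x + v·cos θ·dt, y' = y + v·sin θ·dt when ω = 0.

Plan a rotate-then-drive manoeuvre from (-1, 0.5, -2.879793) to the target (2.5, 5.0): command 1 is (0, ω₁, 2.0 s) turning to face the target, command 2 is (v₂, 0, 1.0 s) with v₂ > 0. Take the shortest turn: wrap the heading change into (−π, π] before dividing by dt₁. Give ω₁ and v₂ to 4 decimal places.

heading to target = atan2(5−0.5, 2.5−-1) = 0.9098
Δθ = wrap(0.9098 − -2.8798) = -2.4936; ω₁ = Δθ/dt₁ = -1.2468
distance = √((2.5−-1)² + (5−0.5)²) = 5.7009; v₂ = distance/dt₂ = 5.7009

ω₁ = -1.2468, v₂ = 5.7009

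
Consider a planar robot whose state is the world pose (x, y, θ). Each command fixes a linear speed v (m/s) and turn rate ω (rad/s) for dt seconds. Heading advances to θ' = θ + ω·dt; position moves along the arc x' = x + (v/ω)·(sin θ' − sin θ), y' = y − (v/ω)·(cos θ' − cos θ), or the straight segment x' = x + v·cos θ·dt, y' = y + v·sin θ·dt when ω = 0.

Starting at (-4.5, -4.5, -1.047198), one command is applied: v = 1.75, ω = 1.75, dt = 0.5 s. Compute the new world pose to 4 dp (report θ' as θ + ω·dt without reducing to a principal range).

θ' = -1.0472 + 1.75·0.5 = -0.1722
R = v/ω = 1.75/1.75 = 1.0000
x' = -4.5 + 1.0000·(sin -0.1722 − sin -1.0472) = -3.8053
y' = -4.5 − 1.0000·(cos -0.1722 − cos -1.0472) = -4.9852

(-3.8053, -4.9852, -0.1722)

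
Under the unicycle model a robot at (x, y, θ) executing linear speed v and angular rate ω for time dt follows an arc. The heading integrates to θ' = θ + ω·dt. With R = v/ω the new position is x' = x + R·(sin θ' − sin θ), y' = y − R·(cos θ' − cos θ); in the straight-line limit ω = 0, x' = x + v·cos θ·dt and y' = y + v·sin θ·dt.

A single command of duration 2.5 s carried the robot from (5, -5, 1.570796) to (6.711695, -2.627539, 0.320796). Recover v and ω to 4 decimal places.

Δθ = 0.320796 − 1.570796 = -1.250000
ω = Δθ/dt = -1.250000/2.5 = -0.5000
R = −Δy/(cos θ' − cos θ) = -2.5000
v = R·ω = -2.5000·-0.5000 = 1.2500

v = 1.2500, ω = -0.5000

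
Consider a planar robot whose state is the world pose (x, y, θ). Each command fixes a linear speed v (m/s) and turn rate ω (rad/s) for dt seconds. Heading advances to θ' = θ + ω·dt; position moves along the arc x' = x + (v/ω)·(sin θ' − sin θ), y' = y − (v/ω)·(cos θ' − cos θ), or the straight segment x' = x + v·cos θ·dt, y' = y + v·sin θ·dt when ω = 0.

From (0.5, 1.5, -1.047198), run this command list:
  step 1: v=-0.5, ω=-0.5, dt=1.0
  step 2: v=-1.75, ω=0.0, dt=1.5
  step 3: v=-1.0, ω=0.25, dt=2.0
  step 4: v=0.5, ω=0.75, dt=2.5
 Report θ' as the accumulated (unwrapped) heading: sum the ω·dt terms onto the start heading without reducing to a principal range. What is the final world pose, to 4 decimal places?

(0.8379, 6.3886, 0.8278)

step 1: θ'=-1.5472 (R=1.0000) → pose (0.3663, 1.9764, -1.5472)
step 2: θ'=-1.5472 (straight) → pose (0.3044, 4.6007, -1.5472)
step 3: θ'=-1.0472 (R=-4.0000) → pose (-0.2304, 6.5063, -1.0472)
step 4: θ'=0.8278 (R=0.6667) → pose (0.8379, 6.3886, 0.8278)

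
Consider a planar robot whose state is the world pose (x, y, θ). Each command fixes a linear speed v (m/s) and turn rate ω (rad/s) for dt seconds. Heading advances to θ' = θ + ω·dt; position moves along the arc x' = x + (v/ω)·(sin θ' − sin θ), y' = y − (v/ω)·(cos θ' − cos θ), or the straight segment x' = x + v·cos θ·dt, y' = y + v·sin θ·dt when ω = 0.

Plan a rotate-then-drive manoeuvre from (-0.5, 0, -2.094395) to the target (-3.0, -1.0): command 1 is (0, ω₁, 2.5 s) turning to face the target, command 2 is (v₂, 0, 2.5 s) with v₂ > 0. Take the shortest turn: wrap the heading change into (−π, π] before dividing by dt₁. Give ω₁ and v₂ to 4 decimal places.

heading to target = atan2(-1−0, -3−-0.5) = -2.7611
Δθ = wrap(-2.7611 − -2.0944) = -0.6667; ω₁ = Δθ/dt₁ = -0.2667
distance = √((-3−-0.5)² + (-1−0)²) = 2.6926; v₂ = distance/dt₂ = 1.0770

ω₁ = -0.2667, v₂ = 1.0770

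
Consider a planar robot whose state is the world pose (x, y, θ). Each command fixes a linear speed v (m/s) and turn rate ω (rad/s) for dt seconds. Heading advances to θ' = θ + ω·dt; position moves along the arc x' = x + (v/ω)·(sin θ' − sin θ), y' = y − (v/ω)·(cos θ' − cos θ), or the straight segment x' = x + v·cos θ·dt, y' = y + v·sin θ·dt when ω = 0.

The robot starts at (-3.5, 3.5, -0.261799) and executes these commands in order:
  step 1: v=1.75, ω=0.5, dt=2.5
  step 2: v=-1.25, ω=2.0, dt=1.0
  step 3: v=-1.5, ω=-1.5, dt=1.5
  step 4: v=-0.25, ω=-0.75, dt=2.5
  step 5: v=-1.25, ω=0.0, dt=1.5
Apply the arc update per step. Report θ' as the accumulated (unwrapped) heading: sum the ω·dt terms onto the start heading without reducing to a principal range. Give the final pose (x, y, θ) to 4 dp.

(-0.0401, 4.0732, -1.1368)

step 1: θ'=0.9882 (R=3.5000) → pose (0.3285, 4.9551, 0.9882)
step 2: θ'=2.9882 (R=-0.6250) → pose (0.7549, 3.9935, 2.9882)
step 3: θ'=0.7382 (R=1.0000) → pose (1.2751, 2.2656, 0.7382)
step 4: θ'=-1.1368 (R=0.3333) → pose (0.7483, 2.3720, -1.1368)
step 5: θ'=-1.1368 (straight) → pose (-0.0401, 4.0732, -1.1368)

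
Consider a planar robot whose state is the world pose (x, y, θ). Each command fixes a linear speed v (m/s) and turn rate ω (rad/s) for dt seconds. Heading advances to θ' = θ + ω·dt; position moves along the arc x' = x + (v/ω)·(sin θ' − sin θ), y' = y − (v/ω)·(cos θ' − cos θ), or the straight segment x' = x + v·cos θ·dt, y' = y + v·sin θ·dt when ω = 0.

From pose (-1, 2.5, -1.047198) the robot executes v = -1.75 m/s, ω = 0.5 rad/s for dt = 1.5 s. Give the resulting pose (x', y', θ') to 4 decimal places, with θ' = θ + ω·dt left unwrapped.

θ' = -1.0472 + 0.5·1.5 = -0.2972
R = v/ω = -1.75/0.5 = -3.5000
x' = -1 + -3.5000·(sin -0.2972 − sin -1.0472) = -3.0061
y' = 2.5 − -3.5000·(cos -0.2972 − cos -1.0472) = 4.0966

(-3.0061, 4.0966, -0.2972)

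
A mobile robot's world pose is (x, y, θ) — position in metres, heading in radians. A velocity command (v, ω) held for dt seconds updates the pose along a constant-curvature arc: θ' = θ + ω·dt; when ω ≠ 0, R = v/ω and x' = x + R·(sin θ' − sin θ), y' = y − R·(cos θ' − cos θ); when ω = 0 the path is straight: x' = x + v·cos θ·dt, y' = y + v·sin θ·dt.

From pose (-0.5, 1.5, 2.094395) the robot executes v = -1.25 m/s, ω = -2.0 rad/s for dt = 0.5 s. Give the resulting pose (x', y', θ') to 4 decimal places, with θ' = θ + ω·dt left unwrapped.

(-0.4859, 0.9009, 1.0944)

θ' = 2.0944 + -2.0·0.5 = 1.0944
R = v/ω = -1.25/-2.0 = 0.6250
x' = -0.5 + 0.6250·(sin 1.0944 − sin 2.0944) = -0.4859
y' = 1.5 − 0.6250·(cos 1.0944 − cos 2.0944) = 0.9009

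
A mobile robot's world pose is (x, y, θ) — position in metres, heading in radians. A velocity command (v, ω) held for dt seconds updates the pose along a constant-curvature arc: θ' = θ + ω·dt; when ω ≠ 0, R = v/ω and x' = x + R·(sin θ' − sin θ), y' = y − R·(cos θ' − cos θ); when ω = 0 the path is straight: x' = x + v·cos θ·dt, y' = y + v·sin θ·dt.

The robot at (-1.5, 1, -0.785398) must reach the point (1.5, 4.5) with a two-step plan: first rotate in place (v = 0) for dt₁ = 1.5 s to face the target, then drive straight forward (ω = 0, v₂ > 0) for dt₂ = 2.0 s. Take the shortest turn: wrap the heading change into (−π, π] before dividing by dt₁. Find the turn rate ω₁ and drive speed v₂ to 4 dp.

ω₁ = 1.0984, v₂ = 2.3049

heading to target = atan2(4.5−1, 1.5−-1.5) = 0.8622
Δθ = wrap(0.8622 − -0.7854) = 1.6476; ω₁ = Δθ/dt₁ = 1.0984
distance = √((1.5−-1.5)² + (4.5−1)²) = 4.6098; v₂ = distance/dt₂ = 2.3049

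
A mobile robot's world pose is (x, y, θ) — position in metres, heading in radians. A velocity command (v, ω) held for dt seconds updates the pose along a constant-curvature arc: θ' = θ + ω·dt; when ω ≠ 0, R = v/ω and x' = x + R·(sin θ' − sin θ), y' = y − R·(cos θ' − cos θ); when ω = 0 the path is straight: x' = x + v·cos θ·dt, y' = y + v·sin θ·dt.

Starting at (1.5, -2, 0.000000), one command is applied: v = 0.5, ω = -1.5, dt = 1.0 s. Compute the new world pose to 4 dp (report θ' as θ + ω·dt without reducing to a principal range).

(1.8325, -2.3098, -1.5000)

θ' = 0.0000 + -1.5·1.0 = -1.5000
R = v/ω = 0.5/-1.5 = -0.3333
x' = 1.5 + -0.3333·(sin -1.5000 − sin 0.0000) = 1.8325
y' = -2 − -0.3333·(cos -1.5000 − cos 0.0000) = -2.3098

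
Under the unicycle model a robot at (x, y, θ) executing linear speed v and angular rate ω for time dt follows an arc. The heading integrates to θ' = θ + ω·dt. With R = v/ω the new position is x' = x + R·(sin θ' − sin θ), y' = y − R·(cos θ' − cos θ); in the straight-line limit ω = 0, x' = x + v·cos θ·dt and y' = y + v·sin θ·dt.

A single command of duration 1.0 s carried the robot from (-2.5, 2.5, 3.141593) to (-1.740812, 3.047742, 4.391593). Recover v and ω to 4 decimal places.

v = -1.0000, ω = 1.2500

Δθ = 4.391593 − 3.141593 = 1.250000
ω = Δθ/dt = 1.250000/1.0 = 1.2500
R = Δx/(sin θ' − sin θ) = -0.8000
v = R·ω = -0.8000·1.2500 = -1.0000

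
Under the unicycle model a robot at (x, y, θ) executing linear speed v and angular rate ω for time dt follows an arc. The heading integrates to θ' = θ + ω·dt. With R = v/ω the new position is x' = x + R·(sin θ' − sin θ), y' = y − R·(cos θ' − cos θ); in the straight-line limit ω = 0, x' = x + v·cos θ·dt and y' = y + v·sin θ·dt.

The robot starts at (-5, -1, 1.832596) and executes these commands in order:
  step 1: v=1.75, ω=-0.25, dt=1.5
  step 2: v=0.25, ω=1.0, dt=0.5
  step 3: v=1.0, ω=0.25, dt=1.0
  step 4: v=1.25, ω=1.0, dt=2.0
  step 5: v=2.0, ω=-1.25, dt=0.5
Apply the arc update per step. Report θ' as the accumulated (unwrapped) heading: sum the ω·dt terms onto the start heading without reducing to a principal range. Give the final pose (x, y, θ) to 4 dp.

(-8.5156, 1.7827, 3.5826)

step 1: θ'=1.4576 (R=-7.0000) → pose (-5.1937, 1.6024, 1.4576)
step 2: θ'=1.9576 (R=0.2500) → pose (-5.2106, 1.7250, 1.9576)
step 3: θ'=2.2076 (R=4.0000) → pose (-5.6991, 2.5946, 2.2076)
step 4: θ'=4.2076 (R=1.2500) → pose (-7.7982, 2.4558, 4.2076)
step 5: θ'=3.5826 (R=-1.6000) → pose (-8.5156, 1.7827, 3.5826)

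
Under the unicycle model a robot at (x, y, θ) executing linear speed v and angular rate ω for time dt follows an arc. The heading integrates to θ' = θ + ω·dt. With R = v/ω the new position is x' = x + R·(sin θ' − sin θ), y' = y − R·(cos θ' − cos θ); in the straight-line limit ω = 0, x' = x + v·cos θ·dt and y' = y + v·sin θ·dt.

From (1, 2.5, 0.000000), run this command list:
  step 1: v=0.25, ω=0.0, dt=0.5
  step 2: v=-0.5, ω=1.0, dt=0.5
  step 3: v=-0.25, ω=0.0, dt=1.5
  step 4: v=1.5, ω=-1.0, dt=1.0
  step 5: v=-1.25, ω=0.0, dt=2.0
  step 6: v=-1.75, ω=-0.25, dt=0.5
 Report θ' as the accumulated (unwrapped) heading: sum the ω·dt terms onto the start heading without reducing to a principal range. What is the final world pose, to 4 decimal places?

(-0.9392, 3.9239, -0.6250)

step 1: θ'=0.0000 (straight) → pose (1.1250, 2.5000, 0.0000)
step 2: θ'=0.5000 (R=-0.5000) → pose (0.8853, 2.4388, 0.5000)
step 3: θ'=0.5000 (straight) → pose (0.5562, 2.2590, 0.5000)
step 4: θ'=-0.5000 (R=-1.5000) → pose (1.9945, 2.2590, -0.5000)
step 5: θ'=-0.5000 (straight) → pose (-0.1995, 3.4576, -0.5000)
step 6: θ'=-0.6250 (R=7.0000) → pose (-0.9392, 3.9239, -0.6250)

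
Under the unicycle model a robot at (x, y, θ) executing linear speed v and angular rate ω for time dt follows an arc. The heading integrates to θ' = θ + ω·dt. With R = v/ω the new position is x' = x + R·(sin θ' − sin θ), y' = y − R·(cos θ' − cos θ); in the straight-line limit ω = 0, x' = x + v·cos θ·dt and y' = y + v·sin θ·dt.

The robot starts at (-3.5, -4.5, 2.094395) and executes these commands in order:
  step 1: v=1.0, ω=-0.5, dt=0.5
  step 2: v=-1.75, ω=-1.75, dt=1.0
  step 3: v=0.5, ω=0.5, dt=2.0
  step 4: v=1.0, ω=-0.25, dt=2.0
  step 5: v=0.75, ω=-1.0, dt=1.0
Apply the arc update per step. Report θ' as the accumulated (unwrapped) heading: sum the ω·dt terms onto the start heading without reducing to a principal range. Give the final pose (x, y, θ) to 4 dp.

(-1.7372, -3.2218, -0.4056)

step 1: θ'=1.8444 (R=-2.0000) → pose (-3.6936, -4.0404, 1.8444)
step 2: θ'=0.0944 (R=1.0000) → pose (-4.5621, -5.3061, 0.0944)
step 3: θ'=1.0944 (R=1.0000) → pose (-3.7677, -4.7692, 1.0944)
step 4: θ'=0.5944 (R=-4.0000) → pose (-2.4531, -3.2896, 0.5944)
step 5: θ'=-0.4056 (R=-0.7500) → pose (-1.7372, -3.2218, -0.4056)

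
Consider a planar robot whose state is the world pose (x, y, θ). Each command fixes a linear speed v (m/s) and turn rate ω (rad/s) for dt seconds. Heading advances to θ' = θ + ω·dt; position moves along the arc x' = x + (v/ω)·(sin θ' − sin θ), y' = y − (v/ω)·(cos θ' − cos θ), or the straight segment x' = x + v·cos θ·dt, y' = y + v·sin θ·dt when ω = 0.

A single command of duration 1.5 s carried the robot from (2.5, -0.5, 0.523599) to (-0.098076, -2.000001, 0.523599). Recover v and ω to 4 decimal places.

Δθ = 0.523599 − 0.523599 = 0.000000
ω = Δθ/dt = 0.000000/1.5 = 0.0000
ω = 0 → v = (Δx·cos θ + Δy·sin θ)/dt = -2.0000

v = -2.0000, ω = 0.0000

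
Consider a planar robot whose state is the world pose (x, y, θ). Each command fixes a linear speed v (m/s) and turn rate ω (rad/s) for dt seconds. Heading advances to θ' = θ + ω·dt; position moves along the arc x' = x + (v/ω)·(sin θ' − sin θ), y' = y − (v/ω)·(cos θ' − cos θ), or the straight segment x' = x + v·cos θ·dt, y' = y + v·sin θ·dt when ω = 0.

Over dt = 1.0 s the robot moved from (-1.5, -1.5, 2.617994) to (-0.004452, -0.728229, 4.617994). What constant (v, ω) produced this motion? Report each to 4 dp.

Δθ = 4.617994 − 2.617994 = 2.000000
ω = Δθ/dt = 2.000000/1.0 = 2.0000
R = Δx/(sin θ' − sin θ) = -1.0000
v = R·ω = -1.0000·2.0000 = -2.0000

v = -2.0000, ω = 2.0000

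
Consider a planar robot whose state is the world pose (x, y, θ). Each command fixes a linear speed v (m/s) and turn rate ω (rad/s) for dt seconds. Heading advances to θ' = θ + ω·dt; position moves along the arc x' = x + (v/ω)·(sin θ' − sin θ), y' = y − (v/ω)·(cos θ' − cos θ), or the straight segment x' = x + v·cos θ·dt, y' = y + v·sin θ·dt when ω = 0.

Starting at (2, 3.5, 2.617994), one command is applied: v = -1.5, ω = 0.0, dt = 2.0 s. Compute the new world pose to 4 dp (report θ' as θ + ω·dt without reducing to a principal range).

(4.5981, 2.0000, 2.6180)

θ' = 2.6180 + 0.0·2.0 = 2.6180
ω = 0 → straight: x' = 2 + -1.5·cos(2.6180)·2.0 = 4.5981
y' = 3.5 + -1.5·sin(2.6180)·2.0 = 2.0000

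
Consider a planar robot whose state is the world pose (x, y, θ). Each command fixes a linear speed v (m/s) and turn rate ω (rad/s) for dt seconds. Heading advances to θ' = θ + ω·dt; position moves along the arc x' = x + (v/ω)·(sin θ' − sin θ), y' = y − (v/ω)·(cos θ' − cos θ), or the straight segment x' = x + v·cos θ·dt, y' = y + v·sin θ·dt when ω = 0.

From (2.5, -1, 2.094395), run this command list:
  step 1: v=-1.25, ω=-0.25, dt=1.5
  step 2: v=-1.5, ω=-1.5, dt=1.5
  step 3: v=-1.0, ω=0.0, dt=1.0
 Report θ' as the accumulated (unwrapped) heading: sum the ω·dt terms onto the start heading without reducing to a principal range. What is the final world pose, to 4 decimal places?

(0.7572, -3.2642, -0.5306)

step 1: θ'=1.7194 (R=5.0000) → pose (3.1148, -2.7597, 1.7194)
step 2: θ'=-0.5306 (R=1.0000) → pose (1.6197, -3.7703, -0.5306)
step 3: θ'=-0.5306 (straight) → pose (0.7572, -3.2642, -0.5306)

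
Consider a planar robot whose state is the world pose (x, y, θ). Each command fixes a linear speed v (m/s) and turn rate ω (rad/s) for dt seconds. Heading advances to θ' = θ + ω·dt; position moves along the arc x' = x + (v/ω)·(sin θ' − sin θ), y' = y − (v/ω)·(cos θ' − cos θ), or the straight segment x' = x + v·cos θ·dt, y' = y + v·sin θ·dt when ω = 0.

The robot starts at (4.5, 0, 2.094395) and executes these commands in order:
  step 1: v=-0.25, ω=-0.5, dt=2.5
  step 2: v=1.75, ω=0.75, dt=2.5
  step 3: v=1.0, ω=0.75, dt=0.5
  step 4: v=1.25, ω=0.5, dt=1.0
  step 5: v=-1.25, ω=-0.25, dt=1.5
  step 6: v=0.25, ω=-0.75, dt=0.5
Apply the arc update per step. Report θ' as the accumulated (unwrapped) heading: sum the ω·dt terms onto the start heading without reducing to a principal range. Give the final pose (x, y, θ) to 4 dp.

(3.6327, 3.4649, 2.8444)

step 1: θ'=0.8444 (R=0.5000) → pose (4.4408, -0.5821, 0.8444)
step 2: θ'=2.7194 (R=2.3333) → pose (3.6526, 3.0961, 2.7194)
step 3: θ'=3.0944 (R=1.3333) → pose (3.1691, 3.2117, 3.0944)
step 4: θ'=3.5944 (R=2.5000) → pose (1.9574, 2.9626, 3.5944)
step 5: θ'=3.2194 (R=5.0000) → pose (3.7563, 3.4513, 3.2194)
step 6: θ'=2.8444 (R=-0.3333) → pose (3.6327, 3.4649, 2.8444)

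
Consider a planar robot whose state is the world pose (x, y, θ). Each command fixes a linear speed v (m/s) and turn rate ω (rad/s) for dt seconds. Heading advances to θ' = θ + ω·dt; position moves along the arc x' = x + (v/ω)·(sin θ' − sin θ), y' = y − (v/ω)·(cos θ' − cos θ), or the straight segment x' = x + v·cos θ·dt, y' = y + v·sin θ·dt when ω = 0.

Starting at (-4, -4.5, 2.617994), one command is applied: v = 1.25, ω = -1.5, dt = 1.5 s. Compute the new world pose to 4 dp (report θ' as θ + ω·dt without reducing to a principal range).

θ' = 2.6180 + -1.5·1.5 = 0.3680
R = v/ω = 1.25/-1.5 = -0.8333
x' = -4 + -0.8333·(sin 0.3680 − sin 2.6180) = -3.8831
y' = -4.5 − -0.8333·(cos 0.3680 − cos 2.6180) = -3.0008

(-3.8831, -3.0008, 0.3680)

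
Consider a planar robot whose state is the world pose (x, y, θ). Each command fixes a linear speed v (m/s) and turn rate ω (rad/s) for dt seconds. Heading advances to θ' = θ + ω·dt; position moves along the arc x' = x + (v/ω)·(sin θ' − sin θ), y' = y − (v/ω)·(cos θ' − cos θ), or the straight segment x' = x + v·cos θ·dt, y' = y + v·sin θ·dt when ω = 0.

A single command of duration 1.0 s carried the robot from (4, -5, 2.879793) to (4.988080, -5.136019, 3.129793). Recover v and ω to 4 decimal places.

Δθ = 3.129793 − 2.879793 = 0.250000
ω = Δθ/dt = 0.250000/1.0 = 0.2500
R = Δx/(sin θ' − sin θ) = -4.0000
v = R·ω = -4.0000·0.2500 = -1.0000

v = -1.0000, ω = 0.2500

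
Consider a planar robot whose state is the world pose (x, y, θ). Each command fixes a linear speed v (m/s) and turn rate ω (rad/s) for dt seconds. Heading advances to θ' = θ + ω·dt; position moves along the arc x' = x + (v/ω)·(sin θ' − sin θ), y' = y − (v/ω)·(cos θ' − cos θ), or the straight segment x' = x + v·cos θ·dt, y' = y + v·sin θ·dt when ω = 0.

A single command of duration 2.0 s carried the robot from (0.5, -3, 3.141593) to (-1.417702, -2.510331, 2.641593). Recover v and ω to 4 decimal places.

v = 1.0000, ω = -0.2500

Δθ = 2.641593 − 3.141593 = -0.500000
ω = Δθ/dt = -0.500000/2.0 = -0.2500
R = Δx/(sin θ' − sin θ) = -4.0000
v = R·ω = -4.0000·-0.2500 = 1.0000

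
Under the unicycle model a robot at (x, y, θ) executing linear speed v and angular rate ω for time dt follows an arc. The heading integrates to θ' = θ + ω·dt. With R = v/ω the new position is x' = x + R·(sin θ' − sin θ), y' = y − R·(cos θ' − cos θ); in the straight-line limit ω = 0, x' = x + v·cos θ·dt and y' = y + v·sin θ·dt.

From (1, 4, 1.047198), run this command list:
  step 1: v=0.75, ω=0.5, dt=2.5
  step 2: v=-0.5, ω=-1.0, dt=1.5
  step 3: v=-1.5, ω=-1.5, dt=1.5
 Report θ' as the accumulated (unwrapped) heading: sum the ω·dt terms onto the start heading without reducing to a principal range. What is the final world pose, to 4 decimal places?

step 1: θ'=2.2972 (R=1.5000) → pose (0.8223, 5.7463, 2.2972)
step 2: θ'=0.7972 (R=0.5000) → pose (0.8062, 5.0648, 0.7972)
step 3: θ'=-1.4528 (R=1.0000) → pose (-0.9022, 5.6458, -1.4528)

(-0.9022, 5.6458, -1.4528)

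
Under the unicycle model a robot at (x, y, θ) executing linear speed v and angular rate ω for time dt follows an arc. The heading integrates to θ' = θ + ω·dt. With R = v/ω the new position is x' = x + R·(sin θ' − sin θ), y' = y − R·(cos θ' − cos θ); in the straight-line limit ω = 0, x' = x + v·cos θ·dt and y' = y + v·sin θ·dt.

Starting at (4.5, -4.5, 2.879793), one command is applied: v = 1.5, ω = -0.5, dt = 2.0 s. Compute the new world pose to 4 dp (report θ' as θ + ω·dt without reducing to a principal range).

(2.4185, -2.5145, 1.8798)

θ' = 2.8798 + -0.5·2.0 = 1.8798
R = v/ω = 1.5/-0.5 = -3.0000
x' = 4.5 + -3.0000·(sin 1.8798 − sin 2.8798) = 2.4185
y' = -4.5 − -3.0000·(cos 1.8798 − cos 2.8798) = -2.5145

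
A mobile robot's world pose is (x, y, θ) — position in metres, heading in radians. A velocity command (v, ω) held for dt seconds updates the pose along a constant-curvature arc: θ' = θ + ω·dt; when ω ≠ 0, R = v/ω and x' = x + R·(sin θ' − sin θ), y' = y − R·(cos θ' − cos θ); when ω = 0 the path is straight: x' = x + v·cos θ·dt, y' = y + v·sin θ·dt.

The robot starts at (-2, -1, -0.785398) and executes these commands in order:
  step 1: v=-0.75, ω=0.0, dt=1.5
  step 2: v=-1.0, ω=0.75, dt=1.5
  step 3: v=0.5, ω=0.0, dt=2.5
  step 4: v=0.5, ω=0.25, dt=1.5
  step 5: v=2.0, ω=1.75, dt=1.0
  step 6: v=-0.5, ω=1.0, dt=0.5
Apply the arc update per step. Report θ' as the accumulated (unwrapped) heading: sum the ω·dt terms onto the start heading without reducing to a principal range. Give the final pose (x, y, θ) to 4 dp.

(-2.1672, 2.5529, 2.9646)

step 1: θ'=-0.7854 (straight) → pose (-2.7955, -0.2045, -0.7854)
step 2: θ'=0.3396 (R=-1.3333) → pose (-4.1825, 0.1099, 0.3396)
step 3: θ'=0.3396 (straight) → pose (-3.0038, 0.5263, 0.3396)
step 4: θ'=0.7146 (R=2.0000) → pose (-2.3594, 0.9013, 0.7146)
step 5: θ'=2.4646 (R=1.1429) → pose (-2.3924, 2.6554, 2.4646)
step 6: θ'=2.9646 (R=-0.5000) → pose (-2.1672, 2.5529, 2.9646)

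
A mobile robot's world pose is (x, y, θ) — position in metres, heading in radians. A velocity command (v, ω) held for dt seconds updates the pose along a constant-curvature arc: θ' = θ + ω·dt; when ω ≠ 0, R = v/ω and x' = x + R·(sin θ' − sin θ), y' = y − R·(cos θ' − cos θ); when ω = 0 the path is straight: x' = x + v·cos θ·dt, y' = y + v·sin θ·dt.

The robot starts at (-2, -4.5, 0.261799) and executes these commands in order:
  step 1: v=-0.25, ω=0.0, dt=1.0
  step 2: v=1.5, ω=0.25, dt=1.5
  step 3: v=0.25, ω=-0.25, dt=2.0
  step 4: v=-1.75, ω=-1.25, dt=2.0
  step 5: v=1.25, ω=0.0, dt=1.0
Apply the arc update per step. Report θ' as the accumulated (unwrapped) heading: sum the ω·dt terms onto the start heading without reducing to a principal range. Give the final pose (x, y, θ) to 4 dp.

step 1: θ'=0.2618 (straight) → pose (-2.2415, -4.5647, 0.2618)
step 2: θ'=0.6368 (R=6.0000) → pose (-0.2266, -3.5932, 0.6368)
step 3: θ'=0.1368 (R=-1.0000) → pose (0.2316, -3.4065, 0.1368)
step 4: θ'=-2.3632 (R=1.4000) → pose (-0.9423, -1.0227, -2.3632)
step 5: θ'=-2.3632 (straight) → pose (-1.8324, -1.9004, -2.3632)

(-1.8324, -1.9004, -2.3632)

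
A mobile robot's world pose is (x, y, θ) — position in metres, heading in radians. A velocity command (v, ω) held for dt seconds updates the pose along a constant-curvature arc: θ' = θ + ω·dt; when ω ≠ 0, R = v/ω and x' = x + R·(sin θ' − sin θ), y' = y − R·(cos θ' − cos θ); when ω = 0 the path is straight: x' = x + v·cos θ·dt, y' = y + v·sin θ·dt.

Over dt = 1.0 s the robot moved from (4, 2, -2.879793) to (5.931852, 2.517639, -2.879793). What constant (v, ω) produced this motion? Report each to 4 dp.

v = -2.0000, ω = 0.0000

Δθ = -2.879793 − -2.879793 = 0.000000
ω = Δθ/dt = 0.000000/1.0 = 0.0000
ω = 0 → v = (Δx·cos θ + Δy·sin θ)/dt = -2.0000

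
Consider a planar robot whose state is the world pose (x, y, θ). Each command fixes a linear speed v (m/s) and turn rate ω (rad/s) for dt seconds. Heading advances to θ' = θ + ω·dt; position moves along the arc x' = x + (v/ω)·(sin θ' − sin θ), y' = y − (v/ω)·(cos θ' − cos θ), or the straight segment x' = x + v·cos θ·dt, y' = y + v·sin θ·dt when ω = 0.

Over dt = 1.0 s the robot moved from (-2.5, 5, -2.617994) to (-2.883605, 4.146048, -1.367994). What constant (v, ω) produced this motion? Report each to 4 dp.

v = 1.0000, ω = 1.2500

Δθ = -1.367994 − -2.617994 = 1.250000
ω = Δθ/dt = 1.250000/1.0 = 1.2500
R = −Δy/(cos θ' − cos θ) = 0.8000
v = R·ω = 0.8000·1.2500 = 1.0000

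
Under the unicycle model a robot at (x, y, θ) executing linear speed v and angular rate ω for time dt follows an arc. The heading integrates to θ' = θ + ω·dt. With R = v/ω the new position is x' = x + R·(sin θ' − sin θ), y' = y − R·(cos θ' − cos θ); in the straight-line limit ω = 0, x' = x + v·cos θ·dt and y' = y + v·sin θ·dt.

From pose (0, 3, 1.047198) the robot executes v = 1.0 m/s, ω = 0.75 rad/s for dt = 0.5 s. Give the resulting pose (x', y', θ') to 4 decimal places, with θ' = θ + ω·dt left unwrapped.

θ' = 1.0472 + 0.75·0.5 = 1.4222
R = v/ω = 1.0/0.75 = 1.3333
x' = 0 + 1.3333·(sin 1.4222 − sin 1.0472) = 0.1639
y' = 3 − 1.3333·(cos 1.4222 − cos 1.0472) = 3.4693

(0.1639, 3.4693, 1.4222)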